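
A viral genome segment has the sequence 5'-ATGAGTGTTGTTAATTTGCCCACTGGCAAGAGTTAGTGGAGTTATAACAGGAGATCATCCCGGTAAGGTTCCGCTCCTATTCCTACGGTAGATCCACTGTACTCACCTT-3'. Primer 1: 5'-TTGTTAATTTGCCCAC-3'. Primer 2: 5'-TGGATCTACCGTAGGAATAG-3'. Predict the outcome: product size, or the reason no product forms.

Primer 1 (TTGTTAATTTGCCCAC) matches the top strand at positions 8–23; it acts as a forward primer.
Primer 2's reverse complement is CTATTCCTACGGTAGATCCA, matching the top strand at positions 77–96; it acts as a reverse primer.
The 3' ends face each other across positions 8–96, giving an 89 bp product.

Yes — an 89 bp product.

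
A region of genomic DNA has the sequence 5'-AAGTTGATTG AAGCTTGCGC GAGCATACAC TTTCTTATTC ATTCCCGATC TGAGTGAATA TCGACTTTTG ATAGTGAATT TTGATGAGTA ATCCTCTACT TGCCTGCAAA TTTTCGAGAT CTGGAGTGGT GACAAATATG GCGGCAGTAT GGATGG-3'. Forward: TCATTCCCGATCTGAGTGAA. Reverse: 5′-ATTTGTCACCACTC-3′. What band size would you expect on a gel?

The forward primer matches the template at positions 39–58.
Taking the reverse complement of ATTTGTCACCACTC gives GAGTGGTGACAAAT, found at positions 124–137 on the template; the primer anneals here to the top strand with its 3' end pointing upstream.
The product runs from position 39 to position 137, so its length is 137 − 39 + 1 = 99 bp.

99 bp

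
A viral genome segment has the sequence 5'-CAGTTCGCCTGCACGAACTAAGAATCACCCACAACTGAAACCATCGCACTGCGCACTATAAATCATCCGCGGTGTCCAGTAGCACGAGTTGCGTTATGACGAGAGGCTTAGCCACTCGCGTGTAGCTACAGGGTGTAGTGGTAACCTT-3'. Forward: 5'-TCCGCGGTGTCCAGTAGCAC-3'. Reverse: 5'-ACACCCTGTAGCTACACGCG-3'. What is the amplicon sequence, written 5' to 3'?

The forward primer matches the template at positions 66–85.
The reverse primer's reverse complement is CGCGTGTAGCTACAGGGTGT, which matches the template at positions 117–136.
The product is the template from position 66 through 136 (71 bp).

5'-TCCGCGGTGTCCAGTAGCACGAGTTGCGTTATGACGAGAGGCTTAGCCACTCGCGTGTAGCTACAGGGTGT-3'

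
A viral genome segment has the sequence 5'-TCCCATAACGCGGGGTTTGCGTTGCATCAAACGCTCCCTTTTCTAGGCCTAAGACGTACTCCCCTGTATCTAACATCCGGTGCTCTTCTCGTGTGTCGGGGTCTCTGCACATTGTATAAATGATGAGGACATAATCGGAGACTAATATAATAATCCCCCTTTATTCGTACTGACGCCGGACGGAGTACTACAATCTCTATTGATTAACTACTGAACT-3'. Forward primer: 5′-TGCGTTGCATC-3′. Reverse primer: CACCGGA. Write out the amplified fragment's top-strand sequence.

5'-TGCGTTGCATCAAACGCTCCCTTTTCTAGGCCTAAGACGTACTCCCCTGTATCTAACATCCGGTG-3'

The forward primer matches the template at positions 18–28.
The reverse primer's reverse complement is TCCGGTG, which matches the template at positions 76–82.
The product is the template from position 18 through 82 (65 bp).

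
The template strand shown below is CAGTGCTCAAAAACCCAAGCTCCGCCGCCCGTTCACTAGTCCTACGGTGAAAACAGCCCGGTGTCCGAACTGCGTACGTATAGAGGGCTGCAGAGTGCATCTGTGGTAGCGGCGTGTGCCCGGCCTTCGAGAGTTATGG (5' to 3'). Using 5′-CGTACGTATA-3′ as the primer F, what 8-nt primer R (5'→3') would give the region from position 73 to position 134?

5'-ACTCTCGA-3'

The product's 3' end on the top strand is position 134.
The reverse primer anneals to the top strand over positions 127–134, i.e. to TCGAGAGT.
Its sequence written 5'→3' is the reverse complement: ACTCTCGA.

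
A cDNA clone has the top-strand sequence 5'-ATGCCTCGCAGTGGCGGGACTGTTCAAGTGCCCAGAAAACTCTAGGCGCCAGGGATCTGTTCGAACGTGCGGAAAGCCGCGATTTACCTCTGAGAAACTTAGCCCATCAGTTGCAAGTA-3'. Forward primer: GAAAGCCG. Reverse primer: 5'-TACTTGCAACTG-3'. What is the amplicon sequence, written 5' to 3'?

The forward primer matches the template at positions 72–79.
The reverse primer's reverse complement is CAGTTGCAAGTA, which matches the template at positions 108–119.
The product is the template from position 72 through 119 (48 bp).

5'-GAAAGCCGCGATTTACCTCTGAGAAACTTAGCCCATCAGTTGCAAGTA-3'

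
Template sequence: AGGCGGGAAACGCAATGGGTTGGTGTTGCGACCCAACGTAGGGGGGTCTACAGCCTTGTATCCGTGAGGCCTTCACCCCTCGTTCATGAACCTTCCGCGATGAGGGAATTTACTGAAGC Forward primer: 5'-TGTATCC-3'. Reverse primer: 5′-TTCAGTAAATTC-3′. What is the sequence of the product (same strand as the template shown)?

Scanning the template, TGTATCC occurs at positions 57–63; this primer anneals to the bottom strand there with its 3' end pointing downstream.
The reverse primer's reverse complement is GAATTTACTGAA, which matches the template at positions 106–117.
The product is the template from position 57 through 117 (61 bp).

5'-TGTATCCGTGAGGCCTTCACCCCTCGTTCATGAACCTTCCGCGATGAGGGAATTTACTGAA-3'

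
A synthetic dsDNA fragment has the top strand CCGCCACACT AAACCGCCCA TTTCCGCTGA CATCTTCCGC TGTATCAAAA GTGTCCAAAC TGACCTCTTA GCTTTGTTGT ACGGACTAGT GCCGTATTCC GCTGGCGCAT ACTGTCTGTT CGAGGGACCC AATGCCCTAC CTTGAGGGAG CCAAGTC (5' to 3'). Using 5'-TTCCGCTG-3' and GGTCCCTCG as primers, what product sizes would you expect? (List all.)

The forward primer TTCCGCTG matches the top strand at positions 22–29, 35–42, 97–104.
The reverse primer's reverse complement is CGAGGGACC, matching at positions 121–129.
Each forward site pairs with the reverse site to give a product ending at position 129: sizes 108, 95, 33 bp.

108 bp, 95 bp, 33 bp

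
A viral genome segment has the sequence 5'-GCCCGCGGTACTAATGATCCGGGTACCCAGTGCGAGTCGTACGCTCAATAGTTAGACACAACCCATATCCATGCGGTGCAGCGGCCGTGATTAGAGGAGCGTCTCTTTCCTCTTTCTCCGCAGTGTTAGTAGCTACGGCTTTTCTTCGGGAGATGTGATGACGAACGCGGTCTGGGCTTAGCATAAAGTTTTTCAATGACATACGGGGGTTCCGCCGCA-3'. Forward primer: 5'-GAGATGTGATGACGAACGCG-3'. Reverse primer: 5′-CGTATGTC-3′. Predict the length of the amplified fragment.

56 bp

Forward primer GAGATGTGATGACGAACGCG is found on the top strand at positions 150–169.
Reverse complement of the reverse primer: GACATACG. This occurs on the top strand at positions 198–205.
Product length = (reverse-primer end) − (forward-primer start) + 1 = 205 − 150 + 1 = 56 bp.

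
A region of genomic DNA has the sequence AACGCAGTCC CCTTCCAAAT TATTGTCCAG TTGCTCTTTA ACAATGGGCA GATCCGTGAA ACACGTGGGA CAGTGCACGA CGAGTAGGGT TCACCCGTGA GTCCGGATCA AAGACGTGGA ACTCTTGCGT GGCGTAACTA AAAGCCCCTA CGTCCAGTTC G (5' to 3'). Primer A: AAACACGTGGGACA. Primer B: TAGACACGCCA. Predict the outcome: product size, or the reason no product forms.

Primer B (TAGACACGCCA) does not match the top strand, and its reverse complement TGGCGTGTCTA does not match either.
With no annealing site for primer B, no amplification occurs.

No product — primer B has no binding site in the template.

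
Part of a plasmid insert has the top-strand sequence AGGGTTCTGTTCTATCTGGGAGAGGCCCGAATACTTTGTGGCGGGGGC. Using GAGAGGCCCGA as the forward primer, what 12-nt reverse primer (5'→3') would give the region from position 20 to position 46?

5'-CCCCGCCACAAA-3'

The product's 3' end on the top strand is position 46.
The reverse primer anneals to the top strand over positions 35–46, i.e. to TTTGTGGCGGGG.
Its sequence written 5'→3' is the reverse complement: CCCCGCCACAAA.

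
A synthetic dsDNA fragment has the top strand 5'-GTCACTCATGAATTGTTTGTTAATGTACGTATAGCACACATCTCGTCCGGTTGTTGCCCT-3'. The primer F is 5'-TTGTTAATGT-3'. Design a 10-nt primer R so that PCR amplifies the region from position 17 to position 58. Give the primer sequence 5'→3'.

5'-GGCAACAACC-3'

The product's 3' end on the top strand is position 58.
The reverse primer anneals to the top strand over positions 49–58, i.e. to GGTTGTTGCC.
Its sequence written 5'→3' is the reverse complement: GGCAACAACC.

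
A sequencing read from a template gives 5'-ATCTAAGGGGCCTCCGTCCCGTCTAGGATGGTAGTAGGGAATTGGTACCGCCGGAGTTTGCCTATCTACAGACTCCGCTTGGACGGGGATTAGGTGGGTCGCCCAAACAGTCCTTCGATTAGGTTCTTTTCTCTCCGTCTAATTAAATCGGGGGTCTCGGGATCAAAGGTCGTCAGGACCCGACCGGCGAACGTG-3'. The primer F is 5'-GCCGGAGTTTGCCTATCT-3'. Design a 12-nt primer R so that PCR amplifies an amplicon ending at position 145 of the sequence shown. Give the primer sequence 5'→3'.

5'-TAATTAGACGGA-3'

The forward primer binds at positions 50–67; the product's 3' end on the top strand is position 145.
The reverse primer anneals to the top strand over positions 134–145, i.e. to TCCGTCTAATTA.
Its sequence written 5'→3' is the reverse complement: TAATTAGACGGA.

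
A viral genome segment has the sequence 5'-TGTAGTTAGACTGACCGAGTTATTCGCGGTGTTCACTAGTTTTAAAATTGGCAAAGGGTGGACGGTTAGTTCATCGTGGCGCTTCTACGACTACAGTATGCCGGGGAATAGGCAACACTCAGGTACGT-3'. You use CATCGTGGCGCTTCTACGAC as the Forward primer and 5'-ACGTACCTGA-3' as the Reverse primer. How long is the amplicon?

57 bp

The forward primer matches the template at positions 72–91.
The reverse primer's reverse complement is TCAGGTACGT, which matches the template at positions 119–128.
Product length = (reverse-primer end) − (forward-primer start) + 1 = 128 − 72 + 1 = 57 bp.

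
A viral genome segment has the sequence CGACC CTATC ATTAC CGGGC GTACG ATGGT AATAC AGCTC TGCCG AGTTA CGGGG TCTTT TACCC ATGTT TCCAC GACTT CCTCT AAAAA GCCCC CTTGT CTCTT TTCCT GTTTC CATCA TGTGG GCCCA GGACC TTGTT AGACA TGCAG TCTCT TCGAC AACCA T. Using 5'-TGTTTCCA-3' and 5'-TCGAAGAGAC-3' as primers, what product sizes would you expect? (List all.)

93 bp, 50 bp

The forward primer TGTTTCCA matches the top strand at positions 67–74, 110–117.
The reverse primer's reverse complement is GTCTCTTCGA, matching at positions 150–159.
Each forward site pairs with the reverse site to give a product ending at position 159: sizes 93, 50 bp.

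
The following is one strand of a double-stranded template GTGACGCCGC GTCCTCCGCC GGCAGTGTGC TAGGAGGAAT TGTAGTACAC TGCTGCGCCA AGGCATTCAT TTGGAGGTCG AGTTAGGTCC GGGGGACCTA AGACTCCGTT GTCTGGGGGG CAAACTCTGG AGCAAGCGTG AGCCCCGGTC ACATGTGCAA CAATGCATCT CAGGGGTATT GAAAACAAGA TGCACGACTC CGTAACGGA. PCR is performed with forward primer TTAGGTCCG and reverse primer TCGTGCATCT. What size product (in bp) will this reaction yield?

Forward primer TTAGGTCCG is found on the top strand at positions 83–91.
The reverse primer's reverse complement is AGATGCACGA, which matches the template at positions 188–197.
Amplicon spans positions 83–197: 115 bp.

115 bp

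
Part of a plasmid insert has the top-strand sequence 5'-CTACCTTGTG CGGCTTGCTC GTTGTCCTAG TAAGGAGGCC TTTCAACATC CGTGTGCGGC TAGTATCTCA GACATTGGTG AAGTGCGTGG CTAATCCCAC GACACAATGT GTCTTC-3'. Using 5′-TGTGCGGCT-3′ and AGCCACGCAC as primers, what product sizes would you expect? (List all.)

86 bp, 40 bp

The forward primer TGTGCGGCT matches the top strand at positions 7–15, 53–61.
The reverse primer's reverse complement is GTGCGTGGCT, matching at positions 83–92.
Each forward site pairs with the reverse site to give a product ending at position 92: sizes 86, 40 bp.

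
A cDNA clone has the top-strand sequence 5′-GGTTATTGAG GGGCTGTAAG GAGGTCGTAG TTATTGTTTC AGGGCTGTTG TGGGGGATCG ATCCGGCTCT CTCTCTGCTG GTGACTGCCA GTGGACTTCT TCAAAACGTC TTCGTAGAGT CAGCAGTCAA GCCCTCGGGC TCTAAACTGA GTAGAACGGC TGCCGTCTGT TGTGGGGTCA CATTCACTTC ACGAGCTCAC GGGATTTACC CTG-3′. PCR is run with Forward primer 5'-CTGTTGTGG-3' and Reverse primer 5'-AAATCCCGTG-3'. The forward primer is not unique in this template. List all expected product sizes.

The forward primer CTGTTGTGG matches the top strand at positions 45–53, 167–175.
The reverse primer's reverse complement is CACGGGATTT, matching at positions 198–207.
Each forward site pairs with the reverse site to give a product ending at position 207: sizes 163, 41 bp.

163 bp, 41 bp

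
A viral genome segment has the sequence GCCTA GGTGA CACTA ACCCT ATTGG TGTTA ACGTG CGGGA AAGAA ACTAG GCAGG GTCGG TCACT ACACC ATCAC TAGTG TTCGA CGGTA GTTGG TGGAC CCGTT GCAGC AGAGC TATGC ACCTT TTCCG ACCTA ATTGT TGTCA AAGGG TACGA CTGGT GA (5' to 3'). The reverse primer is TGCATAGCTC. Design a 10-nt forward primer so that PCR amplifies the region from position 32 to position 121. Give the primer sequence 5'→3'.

5'-CGTGCGGGAA-3'

The reverse primer's reverse complement GAGCTATGCA matches the template at positions 112–121; the product starts at position 32.
The forward primer is identical to the top strand over positions 32–41: CGTGCGGGAA.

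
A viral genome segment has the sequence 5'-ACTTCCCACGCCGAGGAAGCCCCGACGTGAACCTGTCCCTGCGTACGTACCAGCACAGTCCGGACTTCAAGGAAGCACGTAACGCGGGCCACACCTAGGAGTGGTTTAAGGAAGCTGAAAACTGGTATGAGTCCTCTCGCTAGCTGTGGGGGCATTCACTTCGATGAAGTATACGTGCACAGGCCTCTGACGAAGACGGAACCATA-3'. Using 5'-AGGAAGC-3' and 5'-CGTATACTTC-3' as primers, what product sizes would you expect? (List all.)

The forward primer AGGAAGC matches the top strand at positions 14–20, 70–76, 109–115.
The reverse primer's reverse complement is GAAGTATACG, matching at positions 166–175.
Each forward site pairs with the reverse site to give a product ending at position 175: sizes 162, 106, 67 bp.

162 bp, 106 bp, 67 bp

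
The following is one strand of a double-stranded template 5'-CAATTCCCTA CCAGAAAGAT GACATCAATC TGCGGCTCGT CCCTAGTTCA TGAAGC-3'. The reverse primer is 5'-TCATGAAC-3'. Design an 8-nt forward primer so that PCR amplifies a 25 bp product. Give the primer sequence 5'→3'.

The reverse primer's reverse complement GTTCATGA matches the template at positions 46–53, so the product ends at position 53.
A 25 bp product then starts at position 53 − 25 + 1 = 29.
The forward primer is identical to the top strand there: TCTGCGGC.

5'-TCTGCGGC-3'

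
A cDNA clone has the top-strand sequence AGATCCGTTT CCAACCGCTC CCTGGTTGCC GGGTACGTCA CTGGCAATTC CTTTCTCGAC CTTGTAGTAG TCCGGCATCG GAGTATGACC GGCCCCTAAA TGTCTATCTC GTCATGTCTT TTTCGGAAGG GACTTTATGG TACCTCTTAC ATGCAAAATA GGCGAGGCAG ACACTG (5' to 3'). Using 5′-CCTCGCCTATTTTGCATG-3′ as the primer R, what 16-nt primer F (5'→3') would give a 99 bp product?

5'-AGTCCGGCATCGGAGT-3'

The reverse primer's reverse complement CATGCAAAATAGGCGAGG matches the template at positions 150–167, so the product ends at position 167.
A 99 bp product then starts at position 167 − 99 + 1 = 69.
The forward primer is identical to the top strand there: AGTCCGGCATCGGAGT.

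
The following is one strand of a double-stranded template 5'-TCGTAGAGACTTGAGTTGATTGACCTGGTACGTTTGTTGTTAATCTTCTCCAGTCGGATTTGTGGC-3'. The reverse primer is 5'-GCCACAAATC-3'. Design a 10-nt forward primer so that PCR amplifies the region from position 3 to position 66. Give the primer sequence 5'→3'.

The reverse primer's reverse complement GATTTGTGGC matches the template at positions 57–66; the product starts at position 3.
The forward primer is identical to the top strand over positions 3–12: GTAGAGACTT.

5'-GTAGAGACTT-3'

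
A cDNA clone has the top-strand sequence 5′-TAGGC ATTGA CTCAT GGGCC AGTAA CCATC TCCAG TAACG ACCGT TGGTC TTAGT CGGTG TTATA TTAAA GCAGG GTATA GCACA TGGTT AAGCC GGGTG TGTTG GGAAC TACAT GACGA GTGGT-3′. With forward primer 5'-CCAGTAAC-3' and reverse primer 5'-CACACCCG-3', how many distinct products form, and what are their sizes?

The forward primer CCAGTAAC matches the top strand at positions 19–26, 32–39.
The reverse primer's reverse complement is CGGGTGTG, matching at positions 95–102.
Each forward site pairs with the reverse site to give a product ending at position 102: sizes 84, 71 bp.

Two products: 84 bp, 71 bp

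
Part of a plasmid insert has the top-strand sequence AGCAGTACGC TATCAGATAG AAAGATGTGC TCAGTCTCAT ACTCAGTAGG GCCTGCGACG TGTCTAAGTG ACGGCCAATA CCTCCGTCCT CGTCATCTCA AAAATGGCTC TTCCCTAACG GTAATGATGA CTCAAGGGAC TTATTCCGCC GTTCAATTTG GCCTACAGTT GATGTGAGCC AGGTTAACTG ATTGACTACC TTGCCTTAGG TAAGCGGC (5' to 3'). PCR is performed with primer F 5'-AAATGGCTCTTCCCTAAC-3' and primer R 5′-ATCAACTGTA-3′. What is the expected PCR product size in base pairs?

The forward primer matches the template at positions 102–119.
Reverse complement of the reverse primer: TACAGTTGAT. This occurs on the top strand at positions 164–173.
Amplicon spans positions 102–173: 72 bp.

72 bp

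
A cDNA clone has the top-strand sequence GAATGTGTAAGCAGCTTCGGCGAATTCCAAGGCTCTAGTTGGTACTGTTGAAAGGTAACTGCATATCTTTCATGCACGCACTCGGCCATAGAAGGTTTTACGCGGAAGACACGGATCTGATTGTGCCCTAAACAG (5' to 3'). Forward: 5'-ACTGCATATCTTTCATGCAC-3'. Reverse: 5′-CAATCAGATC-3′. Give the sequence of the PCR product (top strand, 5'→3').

5'-ACTGCATATCTTTCATGCACGCACTCGGCCATAGAAGGTTTTACGCGGAAGACACGGATCTGATTG-3'

Scanning the template, ACTGCATATCTTTCATGCAC occurs at positions 58–77; this primer anneals to the bottom strand there with its 3' end pointing downstream.
The reverse primer's reverse complement is GATCTGATTG, which matches the template at positions 114–123.
The product is the template from position 58 through 123 (66 bp).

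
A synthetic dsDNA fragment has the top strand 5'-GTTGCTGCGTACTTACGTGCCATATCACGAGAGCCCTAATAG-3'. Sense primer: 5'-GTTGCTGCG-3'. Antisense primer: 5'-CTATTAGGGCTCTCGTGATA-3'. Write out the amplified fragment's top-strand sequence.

5'-GTTGCTGCGTACTTACGTGCCATATCACGAGAGCCCTAATAG-3'

The forward primer matches the template at positions 1–9.
The reverse primer's reverse complement is TATCACGAGAGCCCTAATAG, which matches the template at positions 23–42.
The product is the template from position 1 through 42 (42 bp).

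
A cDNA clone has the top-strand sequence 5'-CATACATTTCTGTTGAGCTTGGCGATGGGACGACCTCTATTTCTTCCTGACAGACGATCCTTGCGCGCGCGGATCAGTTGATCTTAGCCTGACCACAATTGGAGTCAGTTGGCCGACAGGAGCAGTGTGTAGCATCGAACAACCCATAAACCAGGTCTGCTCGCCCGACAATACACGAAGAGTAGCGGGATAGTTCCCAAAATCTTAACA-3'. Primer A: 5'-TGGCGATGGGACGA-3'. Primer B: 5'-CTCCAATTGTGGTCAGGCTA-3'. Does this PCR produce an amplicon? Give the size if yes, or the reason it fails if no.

Primer A (TGGCGATGGGACGA) matches the top strand at positions 20–33; it acts as a forward primer.
Primer B's reverse complement is TAGCCTGACCACAATTGGAG, matching the top strand at positions 85–104; it acts as a reverse primer.
The 3' ends face each other across positions 20–104, giving an 85 bp product.

Yes — an 85 bp product.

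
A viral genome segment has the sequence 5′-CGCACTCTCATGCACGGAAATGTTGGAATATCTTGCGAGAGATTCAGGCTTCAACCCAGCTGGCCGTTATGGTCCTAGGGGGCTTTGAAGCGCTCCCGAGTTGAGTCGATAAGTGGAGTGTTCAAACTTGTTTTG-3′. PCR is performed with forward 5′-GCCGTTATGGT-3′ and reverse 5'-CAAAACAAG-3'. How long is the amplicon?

Scanning the template, GCCGTTATGGT occurs at positions 63–73; this primer anneals to the bottom strand there with its 3' end pointing downstream.
Taking the reverse complement of CAAAACAAG gives CTTGTTTTG, found at positions 127–135 on the template; the primer anneals here to the top strand with its 3' end pointing upstream.
Amplicon spans positions 63–135: 73 bp.

73 bp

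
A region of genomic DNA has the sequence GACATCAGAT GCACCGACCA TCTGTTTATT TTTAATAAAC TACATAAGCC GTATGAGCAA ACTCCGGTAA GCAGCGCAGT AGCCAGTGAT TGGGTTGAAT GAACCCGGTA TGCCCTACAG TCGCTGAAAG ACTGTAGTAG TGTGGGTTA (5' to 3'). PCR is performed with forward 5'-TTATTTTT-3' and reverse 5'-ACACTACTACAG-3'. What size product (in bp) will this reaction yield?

118 bp

Scanning the template, TTATTTTT occurs at positions 26–33; this primer anneals to the bottom strand there with its 3' end pointing downstream.
Taking the reverse complement of ACACTACTACAG gives CTGTAGTAGTGT, found at positions 132–143 on the template; the primer anneals here to the top strand with its 3' end pointing upstream.
The product runs from position 26 to position 143, so its length is 143 − 26 + 1 = 118 bp.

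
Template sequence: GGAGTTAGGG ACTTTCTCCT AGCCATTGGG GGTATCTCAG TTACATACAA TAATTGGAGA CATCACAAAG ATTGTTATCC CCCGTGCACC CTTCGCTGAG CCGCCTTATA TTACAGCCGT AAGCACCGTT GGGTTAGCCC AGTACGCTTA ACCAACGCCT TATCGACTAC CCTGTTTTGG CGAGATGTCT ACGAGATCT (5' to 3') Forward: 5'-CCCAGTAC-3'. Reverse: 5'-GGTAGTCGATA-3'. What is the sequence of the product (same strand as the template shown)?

Forward primer CCCAGTAC is found on the top strand at positions 138–145.
Taking the reverse complement of GGTAGTCGATA gives TATCGACTACC, found at positions 161–171 on the template; the primer anneals here to the top strand with its 3' end pointing upstream.
The product is the template from position 138 through 171 (34 bp).

5'-CCCAGTACGCTTAACCAACGCCTTATCGACTACC-3'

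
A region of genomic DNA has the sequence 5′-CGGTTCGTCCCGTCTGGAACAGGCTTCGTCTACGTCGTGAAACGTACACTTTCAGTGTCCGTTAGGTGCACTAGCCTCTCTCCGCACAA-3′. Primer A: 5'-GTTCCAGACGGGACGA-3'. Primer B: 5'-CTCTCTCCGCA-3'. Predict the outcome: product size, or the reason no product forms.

No product — the primers' 3' ends point away from each other.

Primer A (GTTCCAGACGGGACGA) has reverse complement TCGTCCCGTCTGGAAC, which matches the top strand at positions 5–20; primer A anneals to the top strand there with its 3' end pointing upstream toward position 5.
Primer B (CTCTCTCCGCA) matches the top strand directly at positions 76–86; it anneals to the bottom strand with its 3' end pointing downstream toward position 86.
The 3' ends diverge (primer A extends toward position 1, primer B toward position 89), so the primers never converge on a shared product.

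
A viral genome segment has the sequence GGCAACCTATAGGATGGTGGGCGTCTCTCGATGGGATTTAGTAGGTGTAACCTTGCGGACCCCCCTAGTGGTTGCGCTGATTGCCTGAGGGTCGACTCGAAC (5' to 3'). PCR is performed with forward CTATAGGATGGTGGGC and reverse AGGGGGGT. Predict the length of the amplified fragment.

Forward primer CTATAGGATGGTGGGC is found on the top strand at positions 7–22.
The reverse primer's reverse complement is ACCCCCCT, which matches the template at positions 59–66.
The product runs from position 7 to position 66, so its length is 66 − 7 + 1 = 60 bp.

60 bp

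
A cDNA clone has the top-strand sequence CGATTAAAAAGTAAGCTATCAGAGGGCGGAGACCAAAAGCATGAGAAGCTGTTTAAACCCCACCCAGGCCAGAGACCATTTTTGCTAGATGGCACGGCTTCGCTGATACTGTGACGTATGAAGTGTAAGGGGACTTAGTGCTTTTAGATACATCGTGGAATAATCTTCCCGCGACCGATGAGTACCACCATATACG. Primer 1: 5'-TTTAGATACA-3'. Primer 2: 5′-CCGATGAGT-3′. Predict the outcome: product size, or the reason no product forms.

No product — both primers anneal to the same strand and extend in the same direction.

Primer 1 (TTTAGATACA) matches the top strand at positions 143–152 (3' end points downstream).
Primer 2 (CCGATGAGT) also matches the top strand directly, at positions 175–183 — its reverse complement ACTCATCGG is not present.
Both primers anneal to the bottom strand with 3' ends pointing the same way, so neither can prime synthesis back toward the other.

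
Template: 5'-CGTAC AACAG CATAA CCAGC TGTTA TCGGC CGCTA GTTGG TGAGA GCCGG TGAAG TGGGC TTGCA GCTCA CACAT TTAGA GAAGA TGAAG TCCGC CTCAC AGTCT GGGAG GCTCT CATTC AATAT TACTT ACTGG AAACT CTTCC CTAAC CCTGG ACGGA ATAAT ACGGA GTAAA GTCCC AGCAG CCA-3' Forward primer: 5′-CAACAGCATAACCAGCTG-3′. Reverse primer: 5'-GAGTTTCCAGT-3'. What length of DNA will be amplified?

137 bp

The forward primer matches the template at positions 5–22.
Taking the reverse complement of GAGTTTCCAGT gives ACTGGAAACTC, found at positions 131–141 on the template; the primer anneals here to the top strand with its 3' end pointing upstream.
Amplicon spans positions 5–141: 137 bp.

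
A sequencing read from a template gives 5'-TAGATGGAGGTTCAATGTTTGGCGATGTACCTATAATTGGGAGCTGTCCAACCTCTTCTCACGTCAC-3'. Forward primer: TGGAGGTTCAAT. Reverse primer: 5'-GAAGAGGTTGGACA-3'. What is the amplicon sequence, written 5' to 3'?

Scanning the template, TGGAGGTTCAAT occurs at positions 5–16; this primer anneals to the bottom strand there with its 3' end pointing downstream.
The reverse primer's reverse complement is TGTCCAACCTCTTC, which matches the template at positions 45–58.
The product is the template from position 5 through 58 (54 bp).

5'-TGGAGGTTCAATGTTTGGCGATGTACCTATAATTGGGAGCTGTCCAACCTCTTC-3'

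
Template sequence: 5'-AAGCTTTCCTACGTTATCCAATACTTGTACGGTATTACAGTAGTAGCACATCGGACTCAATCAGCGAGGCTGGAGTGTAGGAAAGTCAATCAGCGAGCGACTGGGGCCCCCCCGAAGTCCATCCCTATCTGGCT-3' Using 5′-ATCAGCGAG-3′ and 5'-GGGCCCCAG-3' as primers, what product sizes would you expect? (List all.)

50 bp, 21 bp

The forward primer ATCAGCGAG matches the top strand at positions 60–68, 89–97.
The reverse primer's reverse complement is CTGGGGCCC, matching at positions 101–109.
Each forward site pairs with the reverse site to give a product ending at position 109: sizes 50, 21 bp.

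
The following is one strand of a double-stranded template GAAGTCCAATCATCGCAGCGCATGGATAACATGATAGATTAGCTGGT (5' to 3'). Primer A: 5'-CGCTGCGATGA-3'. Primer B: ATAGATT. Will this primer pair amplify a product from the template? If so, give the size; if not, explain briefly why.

No product — the primers' 3' ends point away from each other.

Primer A (CGCTGCGATGA) has reverse complement TCATCGCAGCG, which matches the top strand at positions 10–20; primer A anneals to the top strand there with its 3' end pointing upstream toward position 10.
Primer B (ATAGATT) matches the top strand directly at positions 34–40; it anneals to the bottom strand with its 3' end pointing downstream toward position 40.
The 3' ends diverge (primer A extends toward position 1, primer B toward position 47), so the primers never converge on a shared product.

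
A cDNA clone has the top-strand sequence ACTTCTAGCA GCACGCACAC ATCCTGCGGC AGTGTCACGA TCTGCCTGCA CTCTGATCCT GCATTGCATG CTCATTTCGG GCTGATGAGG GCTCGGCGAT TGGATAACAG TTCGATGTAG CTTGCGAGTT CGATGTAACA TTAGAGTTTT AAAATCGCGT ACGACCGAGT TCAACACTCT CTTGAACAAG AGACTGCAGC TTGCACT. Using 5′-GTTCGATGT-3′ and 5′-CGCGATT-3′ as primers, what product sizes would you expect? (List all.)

50 bp, 32 bp

The forward primer GTTCGATGT matches the top strand at positions 110–118, 128–136.
The reverse primer's reverse complement is AATCGCG, matching at positions 153–159.
Each forward site pairs with the reverse site to give a product ending at position 159: sizes 50, 32 bp.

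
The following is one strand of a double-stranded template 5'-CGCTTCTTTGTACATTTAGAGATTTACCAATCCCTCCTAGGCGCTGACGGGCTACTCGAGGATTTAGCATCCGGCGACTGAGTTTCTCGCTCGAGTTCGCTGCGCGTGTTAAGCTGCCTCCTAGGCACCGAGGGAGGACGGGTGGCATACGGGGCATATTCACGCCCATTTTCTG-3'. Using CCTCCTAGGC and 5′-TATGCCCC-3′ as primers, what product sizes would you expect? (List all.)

126 bp, 42 bp

The forward primer CCTCCTAGGC matches the top strand at positions 33–42, 117–126.
The reverse primer's reverse complement is GGGGCATA, matching at positions 151–158.
Each forward site pairs with the reverse site to give a product ending at position 158: sizes 126, 42 bp.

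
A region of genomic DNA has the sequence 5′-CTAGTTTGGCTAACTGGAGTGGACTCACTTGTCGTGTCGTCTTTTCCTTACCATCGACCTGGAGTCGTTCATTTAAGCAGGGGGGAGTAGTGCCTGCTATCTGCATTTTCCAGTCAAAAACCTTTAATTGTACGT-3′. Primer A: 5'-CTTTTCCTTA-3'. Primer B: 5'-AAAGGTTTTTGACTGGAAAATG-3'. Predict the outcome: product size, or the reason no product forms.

Primer A (CTTTTCCTTA) matches the top strand at positions 41–50; it acts as a forward primer.
Primer B's reverse complement is CATTTTCCAGTCAAAAACCTTT, matching the top strand at positions 104–125; it acts as a reverse primer.
The 3' ends face each other across positions 41–125, giving an 85 bp product.

Yes — an 85 bp product.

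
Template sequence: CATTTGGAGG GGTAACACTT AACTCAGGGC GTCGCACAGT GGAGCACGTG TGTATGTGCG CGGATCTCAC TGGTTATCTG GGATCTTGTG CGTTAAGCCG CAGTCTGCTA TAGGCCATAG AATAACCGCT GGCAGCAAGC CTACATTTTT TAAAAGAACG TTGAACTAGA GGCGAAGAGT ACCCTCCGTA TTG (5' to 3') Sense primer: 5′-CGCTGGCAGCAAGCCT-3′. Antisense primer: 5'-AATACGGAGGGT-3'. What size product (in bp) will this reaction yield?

Forward primer CGCTGGCAGCAAGCCT is found on the top strand at positions 127–142.
Taking the reverse complement of AATACGGAGGGT gives ACCCTCCGTATT, found at positions 181–192 on the template; the primer anneals here to the top strand with its 3' end pointing upstream.
The product runs from position 127 to position 192, so its length is 192 − 127 + 1 = 66 bp.

66 bp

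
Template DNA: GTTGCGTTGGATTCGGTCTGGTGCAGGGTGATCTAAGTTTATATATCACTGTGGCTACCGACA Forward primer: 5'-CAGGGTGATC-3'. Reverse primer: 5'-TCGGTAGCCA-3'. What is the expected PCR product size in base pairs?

The forward primer matches the template at positions 24–33.
Reverse complement of the reverse primer: TGGCTACCGA. This occurs on the top strand at positions 52–61.
Amplicon spans positions 24–61: 38 bp.

38 bp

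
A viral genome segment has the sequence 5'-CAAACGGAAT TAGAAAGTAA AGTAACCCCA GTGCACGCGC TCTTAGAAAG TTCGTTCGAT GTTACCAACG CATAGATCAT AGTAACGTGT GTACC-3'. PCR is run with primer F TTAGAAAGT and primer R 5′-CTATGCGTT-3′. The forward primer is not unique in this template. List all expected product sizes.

66 bp, 33 bp

The forward primer TTAGAAAGT matches the top strand at positions 10–18, 43–51.
The reverse primer's reverse complement is AACGCATAG, matching at positions 67–75.
Each forward site pairs with the reverse site to give a product ending at position 75: sizes 66, 33 bp.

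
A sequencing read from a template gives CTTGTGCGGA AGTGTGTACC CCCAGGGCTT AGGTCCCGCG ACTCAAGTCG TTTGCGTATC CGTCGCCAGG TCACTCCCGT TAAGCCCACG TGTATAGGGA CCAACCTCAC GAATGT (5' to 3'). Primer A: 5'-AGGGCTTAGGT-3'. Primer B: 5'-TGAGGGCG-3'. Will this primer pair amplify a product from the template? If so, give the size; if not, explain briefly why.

Primer B (TGAGGGCG) does not match the top strand, and its reverse complement CGCCCTCA does not match either.
With no annealing site for primer B, no amplification occurs.

No product — primer B has no binding site in the template.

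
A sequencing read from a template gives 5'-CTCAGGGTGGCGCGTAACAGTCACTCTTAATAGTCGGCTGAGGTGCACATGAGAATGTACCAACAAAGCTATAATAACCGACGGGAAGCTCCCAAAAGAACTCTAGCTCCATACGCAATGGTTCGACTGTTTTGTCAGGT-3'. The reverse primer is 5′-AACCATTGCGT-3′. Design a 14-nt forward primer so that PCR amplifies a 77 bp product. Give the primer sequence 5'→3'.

5'-ACATGAGAATGTAC-3'

The reverse primer's reverse complement ACGCAATGGTT matches the template at positions 113–123, so the product ends at position 123.
A 77 bp product then starts at position 123 − 77 + 1 = 47.
The forward primer is identical to the top strand there: ACATGAGAATGTAC.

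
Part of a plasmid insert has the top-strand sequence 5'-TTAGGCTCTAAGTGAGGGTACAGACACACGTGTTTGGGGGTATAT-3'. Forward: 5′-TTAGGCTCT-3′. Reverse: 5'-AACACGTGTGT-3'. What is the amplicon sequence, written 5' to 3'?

Forward primer TTAGGCTCT is found on the top strand at positions 1–9.
The reverse primer's reverse complement is ACACACGTGTT, which matches the template at positions 24–34.
The product is the template from position 1 through 34 (34 bp).

5'-TTAGGCTCTAAGTGAGGGTACAGACACACGTGTT-3'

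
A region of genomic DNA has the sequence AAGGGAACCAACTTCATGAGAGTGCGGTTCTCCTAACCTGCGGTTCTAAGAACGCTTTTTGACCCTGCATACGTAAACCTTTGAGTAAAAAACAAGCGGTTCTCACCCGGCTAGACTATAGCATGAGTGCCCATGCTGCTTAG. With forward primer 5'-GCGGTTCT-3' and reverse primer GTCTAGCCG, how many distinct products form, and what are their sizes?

The forward primer GCGGTTCT matches the top strand at positions 24–31, 40–47, 96–103.
The reverse primer's reverse complement is CGGCTAGAC, matching at positions 108–116.
Each forward site pairs with the reverse site to give a product ending at position 116: sizes 93, 77, 21 bp.

Three products: 93 bp, 77 bp, 21 bp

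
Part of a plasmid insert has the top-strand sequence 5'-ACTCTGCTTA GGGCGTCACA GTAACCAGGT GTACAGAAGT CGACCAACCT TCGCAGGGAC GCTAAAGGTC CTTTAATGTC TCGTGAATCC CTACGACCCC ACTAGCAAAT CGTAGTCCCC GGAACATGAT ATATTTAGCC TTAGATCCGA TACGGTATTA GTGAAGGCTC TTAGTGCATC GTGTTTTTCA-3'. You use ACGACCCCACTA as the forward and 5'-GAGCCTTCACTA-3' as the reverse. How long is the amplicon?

78 bp

Scanning the template, ACGACCCCACTA occurs at positions 93–104; this primer anneals to the bottom strand there with its 3' end pointing downstream.
The reverse primer's reverse complement is TAGTGAAGGCTC, which matches the template at positions 159–170.
Amplicon spans positions 93–170: 78 bp.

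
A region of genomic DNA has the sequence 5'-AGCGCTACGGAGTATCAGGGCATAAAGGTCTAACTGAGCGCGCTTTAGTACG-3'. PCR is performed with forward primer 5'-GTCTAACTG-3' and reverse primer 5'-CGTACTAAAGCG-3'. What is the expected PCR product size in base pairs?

25 bp

Scanning the template, GTCTAACTG occurs at positions 28–36; this primer anneals to the bottom strand there with its 3' end pointing downstream.
Reverse complement of the reverse primer: CGCTTTAGTACG. This occurs on the top strand at positions 41–52.
Amplicon spans positions 28–52: 25 bp.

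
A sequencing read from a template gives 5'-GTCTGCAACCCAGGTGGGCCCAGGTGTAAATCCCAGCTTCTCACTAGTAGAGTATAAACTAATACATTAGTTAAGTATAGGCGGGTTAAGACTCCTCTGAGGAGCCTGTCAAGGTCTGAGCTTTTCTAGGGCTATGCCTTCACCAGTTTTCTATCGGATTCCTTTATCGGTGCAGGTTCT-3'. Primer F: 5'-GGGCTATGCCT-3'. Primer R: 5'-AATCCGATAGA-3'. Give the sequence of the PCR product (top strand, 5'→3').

5'-GGGCTATGCCTTCACCAGTTTTCTATCGGATT-3'

Forward primer GGGCTATGCCT is found on the top strand at positions 129–139.
Taking the reverse complement of AATCCGATAGA gives TCTATCGGATT, found at positions 150–160 on the template; the primer anneals here to the top strand with its 3' end pointing upstream.
The product is the template from position 129 through 160 (32 bp).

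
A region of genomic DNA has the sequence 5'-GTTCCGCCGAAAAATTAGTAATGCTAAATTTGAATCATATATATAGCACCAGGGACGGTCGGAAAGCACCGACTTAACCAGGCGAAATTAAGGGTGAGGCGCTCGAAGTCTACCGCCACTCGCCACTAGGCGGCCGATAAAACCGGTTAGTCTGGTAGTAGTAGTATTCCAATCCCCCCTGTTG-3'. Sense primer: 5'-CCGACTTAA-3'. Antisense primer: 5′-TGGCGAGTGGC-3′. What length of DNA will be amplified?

Forward primer CCGACTTAA is found on the top strand at positions 69–77.
Taking the reverse complement of TGGCGAGTGGC gives GCCACTCGCCA, found at positions 115–125 on the template; the primer anneals here to the top strand with its 3' end pointing upstream.
Amplicon spans positions 69–125: 57 bp.

57 bp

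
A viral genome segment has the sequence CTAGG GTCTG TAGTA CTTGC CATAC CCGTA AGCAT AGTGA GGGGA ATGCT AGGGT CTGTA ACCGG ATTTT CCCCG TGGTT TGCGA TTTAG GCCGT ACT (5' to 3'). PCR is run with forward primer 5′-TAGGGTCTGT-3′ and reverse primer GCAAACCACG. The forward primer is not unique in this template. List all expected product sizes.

The forward primer TAGGGTCTGT matches the top strand at positions 2–11, 50–59.
The reverse primer's reverse complement is CGTGGTTTGC, matching at positions 74–83.
Each forward site pairs with the reverse site to give a product ending at position 83: sizes 82, 34 bp.

82 bp, 34 bp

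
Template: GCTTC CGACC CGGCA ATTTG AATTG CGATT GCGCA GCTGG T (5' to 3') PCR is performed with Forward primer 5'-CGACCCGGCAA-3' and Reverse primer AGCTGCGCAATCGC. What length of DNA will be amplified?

Scanning the template, CGACCCGGCAA occurs at positions 6–16; this primer anneals to the bottom strand there with its 3' end pointing downstream.
Reverse complement of the reverse primer: GCGATTGCGCAGCT. This occurs on the top strand at positions 25–38.
Product length = (reverse-primer end) − (forward-primer start) + 1 = 38 − 6 + 1 = 33 bp.

33 bp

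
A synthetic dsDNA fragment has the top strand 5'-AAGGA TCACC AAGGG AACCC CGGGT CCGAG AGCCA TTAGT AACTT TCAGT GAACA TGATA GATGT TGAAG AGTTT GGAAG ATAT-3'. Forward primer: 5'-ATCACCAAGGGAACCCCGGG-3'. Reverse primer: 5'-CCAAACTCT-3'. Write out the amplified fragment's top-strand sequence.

5'-ATCACCAAGGGAACCCCGGGTCCGAGAGCCATTAGTAACTTTCAGTGAACATGATAGATGTTGAAGAGTTTGG-3'

The forward primer matches the template at positions 5–24.
Reverse complement of the reverse primer: AGAGTTTGG. This occurs on the top strand at positions 69–77.
The product is the template from position 5 through 77 (73 bp).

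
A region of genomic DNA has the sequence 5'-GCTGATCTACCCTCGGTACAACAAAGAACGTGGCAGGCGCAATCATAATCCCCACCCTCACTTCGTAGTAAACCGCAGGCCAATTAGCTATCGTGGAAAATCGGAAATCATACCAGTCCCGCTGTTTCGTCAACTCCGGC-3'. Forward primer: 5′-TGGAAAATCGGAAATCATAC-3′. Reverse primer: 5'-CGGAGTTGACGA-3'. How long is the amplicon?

Forward primer TGGAAAATCGGAAATCATAC is found on the top strand at positions 94–113.
The reverse primer's reverse complement is TCGTCAACTCCG, which matches the template at positions 127–138.
Product length = (reverse-primer end) − (forward-primer start) + 1 = 138 − 94 + 1 = 45 bp.

45 bp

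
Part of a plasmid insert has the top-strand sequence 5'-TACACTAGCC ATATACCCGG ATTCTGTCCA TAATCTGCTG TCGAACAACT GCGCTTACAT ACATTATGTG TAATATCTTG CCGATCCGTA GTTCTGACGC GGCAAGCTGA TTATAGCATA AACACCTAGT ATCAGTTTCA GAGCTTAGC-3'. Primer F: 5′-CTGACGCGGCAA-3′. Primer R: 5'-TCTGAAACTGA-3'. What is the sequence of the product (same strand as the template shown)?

5'-CTGACGCGGCAAGCTGATTATAGCATAAACACCTAGTATCAGTTTCAGA-3'

The forward primer matches the template at positions 94–105.
The reverse primer's reverse complement is TCAGTTTCAGA, which matches the template at positions 132–142.
The product is the template from position 94 through 142 (49 bp).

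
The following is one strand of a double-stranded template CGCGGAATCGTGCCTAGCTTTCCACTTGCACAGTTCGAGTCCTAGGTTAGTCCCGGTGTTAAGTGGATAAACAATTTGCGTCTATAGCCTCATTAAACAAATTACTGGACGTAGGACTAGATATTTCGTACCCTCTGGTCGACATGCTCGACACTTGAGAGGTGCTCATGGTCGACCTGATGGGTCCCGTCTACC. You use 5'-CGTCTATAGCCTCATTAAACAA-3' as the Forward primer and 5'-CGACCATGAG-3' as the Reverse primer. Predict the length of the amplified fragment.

96 bp

Forward primer CGTCTATAGCCTCATTAAACAA is found on the top strand at positions 79–100.
Taking the reverse complement of CGACCATGAG gives CTCATGGTCG, found at positions 165–174 on the template; the primer anneals here to the top strand with its 3' end pointing upstream.
Amplicon spans positions 79–174: 96 bp.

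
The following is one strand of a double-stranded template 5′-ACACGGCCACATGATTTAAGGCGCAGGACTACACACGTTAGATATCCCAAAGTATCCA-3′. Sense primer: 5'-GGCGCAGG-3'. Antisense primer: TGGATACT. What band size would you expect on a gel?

Forward primer GGCGCAGG is found on the top strand at positions 20–27.
The reverse primer's reverse complement is AGTATCCA, which matches the template at positions 51–58.
The product runs from position 20 to position 58, so its length is 58 − 20 + 1 = 39 bp.

39 bp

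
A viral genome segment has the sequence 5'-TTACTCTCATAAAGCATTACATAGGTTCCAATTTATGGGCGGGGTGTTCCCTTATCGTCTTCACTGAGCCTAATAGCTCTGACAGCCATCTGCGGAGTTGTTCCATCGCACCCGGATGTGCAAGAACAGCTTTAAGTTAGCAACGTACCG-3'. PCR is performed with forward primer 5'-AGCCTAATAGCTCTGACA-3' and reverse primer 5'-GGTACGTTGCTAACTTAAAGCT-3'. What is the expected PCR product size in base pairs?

The forward primer matches the template at positions 67–84.
Taking the reverse complement of GGTACGTTGCTAACTTAAAGCT gives AGCTTTAAGTTAGCAACGTACC, found at positions 128–149 on the template; the primer anneals here to the top strand with its 3' end pointing upstream.
Amplicon spans positions 67–149: 83 bp.

83 bp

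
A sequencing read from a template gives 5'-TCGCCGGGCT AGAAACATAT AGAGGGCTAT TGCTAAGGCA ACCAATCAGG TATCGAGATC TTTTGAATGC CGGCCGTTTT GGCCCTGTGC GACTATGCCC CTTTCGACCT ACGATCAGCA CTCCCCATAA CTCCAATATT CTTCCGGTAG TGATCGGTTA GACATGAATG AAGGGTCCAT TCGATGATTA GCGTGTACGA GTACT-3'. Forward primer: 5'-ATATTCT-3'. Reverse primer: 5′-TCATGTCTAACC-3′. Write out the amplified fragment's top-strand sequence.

Forward primer ATATTCT is found on the top strand at positions 136–142.
Taking the reverse complement of TCATGTCTAACC gives GGTTAGACATGA, found at positions 156–167 on the template; the primer anneals here to the top strand with its 3' end pointing upstream.
The product is the template from position 136 through 167 (32 bp).

5'-ATATTCTTCCGGTAGTGATCGGTTAGACATGA-3'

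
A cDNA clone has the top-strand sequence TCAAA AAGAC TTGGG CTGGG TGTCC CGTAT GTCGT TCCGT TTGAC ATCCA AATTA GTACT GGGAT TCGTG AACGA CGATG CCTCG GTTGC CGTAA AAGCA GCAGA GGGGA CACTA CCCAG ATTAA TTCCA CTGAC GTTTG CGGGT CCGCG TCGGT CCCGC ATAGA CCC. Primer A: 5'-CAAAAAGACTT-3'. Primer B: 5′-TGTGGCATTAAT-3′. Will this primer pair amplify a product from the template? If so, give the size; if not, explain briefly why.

Primer B (TGTGGCATTAAT) does not match the top strand, and its reverse complement ATTAATGCCACA does not match either.
With no annealing site for primer B, no amplification occurs.

No product — primer B has no binding site in the template.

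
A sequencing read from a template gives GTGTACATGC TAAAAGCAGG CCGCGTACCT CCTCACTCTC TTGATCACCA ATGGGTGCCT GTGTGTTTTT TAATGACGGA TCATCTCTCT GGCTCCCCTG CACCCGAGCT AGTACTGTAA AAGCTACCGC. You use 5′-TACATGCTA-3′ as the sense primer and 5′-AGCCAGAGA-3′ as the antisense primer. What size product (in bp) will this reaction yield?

Scanning the template, TACATGCTA occurs at positions 4–12; this primer anneals to the bottom strand there with its 3' end pointing downstream.
Taking the reverse complement of AGCCAGAGA gives TCTCTGGCT, found at positions 86–94 on the template; the primer anneals here to the top strand with its 3' end pointing upstream.
Product length = (reverse-primer end) − (forward-primer start) + 1 = 94 − 4 + 1 = 91 bp.

91 bp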